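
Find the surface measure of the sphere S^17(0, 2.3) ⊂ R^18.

S = n·V_n(r)/r = 18·V_18(2.3)/2.3 (volume-to-surface relation), giving 2.0856e+06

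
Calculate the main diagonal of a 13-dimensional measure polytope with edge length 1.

||(1,1,...,1)|| = √(13)·1 ≈ 3.60555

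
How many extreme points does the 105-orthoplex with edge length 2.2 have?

Number of vertices = 2n = 210.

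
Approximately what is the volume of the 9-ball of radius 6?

Volume = π^{9/2}·(6)^9/Γ(11/2) = 11943936·π^4/35 ≈ 3.32414e+07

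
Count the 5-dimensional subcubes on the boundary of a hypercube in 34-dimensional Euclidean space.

Number of 5-faces = C(34,5) · 2^(34-5) = 278256 · 536870912 = 149387552489472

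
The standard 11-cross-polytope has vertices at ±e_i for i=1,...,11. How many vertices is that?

The vertices are ±e_1, ..., ±e_11, so there are 2·11 = 22.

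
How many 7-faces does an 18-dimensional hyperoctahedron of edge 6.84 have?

Each 7-face is the convex hull of 8 vertices, one chosen as ±e_i from each of 8 distinct axes: 2^8·C(18,8) = 11202048.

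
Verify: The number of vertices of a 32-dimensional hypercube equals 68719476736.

False. The 32-cube has 2^32 = 4294967296 vertices.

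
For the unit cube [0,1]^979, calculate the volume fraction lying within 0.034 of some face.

Shell fraction = 1 - (1-0.068)^979 ≈ 1 - 1.143e-30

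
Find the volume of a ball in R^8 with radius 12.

The n-ball volume is π^(n/2)·r^n/Γ(n/2+1). With n=8, r=12: V = 17915904·π^4 ≈ 1.74517e+09.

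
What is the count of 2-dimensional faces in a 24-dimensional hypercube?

An n-cube has C(n,k)·2^(n-k) k-faces. Here C(24,2)·2^22 = 276·4194304 = 1157627904.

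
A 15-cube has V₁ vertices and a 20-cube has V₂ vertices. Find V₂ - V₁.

V₁ = 2^15 = 32768. V₂ = 2^20 = 1048576. V₂ - V₁ = 1015808.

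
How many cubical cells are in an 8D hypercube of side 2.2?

Choose 3 of 8 axes to span the face (C(8,3) = 56 ways), then fix each of the remaining 5 coordinates at one of its two extreme values (2^5 = 32 ways): 56·32 = 1792.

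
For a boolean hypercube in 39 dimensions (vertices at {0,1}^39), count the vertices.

An n-cube has 2^n vertices; for n = 39 that is 2^39 = 549755813888.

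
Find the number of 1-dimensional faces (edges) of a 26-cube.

Each of the 2^26 = 67108864 vertices has degree 26; total edges = 26·2^26/2 = 872415232.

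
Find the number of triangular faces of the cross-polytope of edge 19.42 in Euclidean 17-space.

Each 2-face is the convex hull of 3 vertices, one chosen as ±e_i from each of 3 distinct axes: 2^3·C(17,3) = 5440.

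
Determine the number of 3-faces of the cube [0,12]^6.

An n-cube has C(n,k)·2^(n-k) k-faces. Here C(6,3)·2^3 = 20·8 = 160.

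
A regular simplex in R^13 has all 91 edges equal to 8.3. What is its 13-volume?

V = (8.3^13 / 13!) · √((13+1) / 2^13) ≈ 5.88985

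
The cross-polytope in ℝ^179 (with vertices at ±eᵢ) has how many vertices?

The vertices are ±e_1, ..., ±e_179, so there are 2·179 = 358.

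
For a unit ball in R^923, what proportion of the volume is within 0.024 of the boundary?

Shell fraction = 1 - (1-0.024)^923 ≈ 1 - 1.829e-10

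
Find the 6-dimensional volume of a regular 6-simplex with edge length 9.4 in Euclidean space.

For a regular n-simplex with edge a, V = (a^n / n!)·√((n+1)/2^n). With a=9.4, n=6: V ≈ 316.879.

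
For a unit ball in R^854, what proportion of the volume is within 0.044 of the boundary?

Shell fraction = 1 - (1-0.044)^854 ≈ 1 - 2.047e-17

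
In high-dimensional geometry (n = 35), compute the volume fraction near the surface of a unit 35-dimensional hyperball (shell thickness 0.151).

1 - (1-0.151)^35 ≈ 0.996751 ≈ 99.68%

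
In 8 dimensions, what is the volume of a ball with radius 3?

The n-ball volume is π^(n/2)·r^n/Γ(n/2+1). With n=8, r=3: V = 2187·π^4/8 ≈ 26629.2.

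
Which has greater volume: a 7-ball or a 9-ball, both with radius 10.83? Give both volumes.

V_7(10.83) ≈ 8.25619e+07. V_9(10.83) ≈ 6.76042e+09. The 9-ball is larger.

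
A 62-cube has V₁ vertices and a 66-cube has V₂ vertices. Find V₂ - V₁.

V₁ = 2^62 = 4611686018427387904. V₂ = 2^66 = 73786976294838206464. V₂ - V₁ = 69175290276410818560.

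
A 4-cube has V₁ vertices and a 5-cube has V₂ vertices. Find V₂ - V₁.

V₁ = 2^4 = 16. V₂ = 2^5 = 32. V₂ - V₁ = 16.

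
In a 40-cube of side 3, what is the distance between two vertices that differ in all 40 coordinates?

Diagonal = √40 · 3 ≈ 18.9737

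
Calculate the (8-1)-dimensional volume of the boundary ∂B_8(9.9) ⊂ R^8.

|∂B_8(9.9)| ≈ 3.02639e+08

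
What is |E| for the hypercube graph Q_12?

Each of the 2^12 = 4096 vertices has degree 12; total edges = 12·2^12/2 = 24576.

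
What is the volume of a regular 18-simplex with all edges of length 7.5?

For a regular n-simplex with edge a, V = (a^n / n!)·√((n+1)/2^n). With a=7.5, n=18: V ≈ 0.00749667.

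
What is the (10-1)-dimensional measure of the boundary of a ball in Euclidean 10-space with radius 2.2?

|∂B_10(2.2)| ≈ 30787.3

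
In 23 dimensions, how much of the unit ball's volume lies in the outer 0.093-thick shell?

1 - (1-0.093)^23 ≈ 0.894083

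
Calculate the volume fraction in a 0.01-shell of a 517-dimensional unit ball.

V(inner)/V(outer) = ((1-0.01)/1)^517 ≈ 0.005539, so the shell fraction is 0.994461.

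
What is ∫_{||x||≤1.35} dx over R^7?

Volume = π^{7/2}·(1.35)^7/Γ(9/2) ≈ 38.6115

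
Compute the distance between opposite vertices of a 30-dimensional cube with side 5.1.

The space diagonal of an n-cube of side s is s√n. Here 5.1·√30 ≈ 27.9339.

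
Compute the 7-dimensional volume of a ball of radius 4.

Volume = π^{7/2}·(4)^7/Γ(9/2) = 262144·π^3/105 ≈ 77410.6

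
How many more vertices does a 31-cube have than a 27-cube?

The 31-cube has 2^31 = 2147483648 vertices. The 27-cube has 2^27 = 134217728 vertices. Difference: 2147483648 - 134217728 = 2013265920.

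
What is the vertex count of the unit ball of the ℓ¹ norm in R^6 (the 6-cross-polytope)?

The vertices are ±e_1, ..., ±e_6, so there are 2·6 = 12.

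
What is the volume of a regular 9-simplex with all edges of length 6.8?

Volume = 6.8^9 · √(10/2^9) / 9! ≈ 11.9724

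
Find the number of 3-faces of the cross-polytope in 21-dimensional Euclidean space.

Each 3-face is the convex hull of 4 vertices, one chosen as ±e_i from each of 4 distinct axes: 2^4·C(21,4) = 95760.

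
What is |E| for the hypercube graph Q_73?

Each of the 2^73 = 9444732965739290427392 vertices has degree 73; total edges = 73·2^73/2 = 344732753249484100599808.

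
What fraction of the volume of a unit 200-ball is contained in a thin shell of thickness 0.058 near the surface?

Shell fraction = 1 - (1-0.058)^200 ≈ 0.999994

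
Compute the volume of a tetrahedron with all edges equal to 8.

Volume = (√2/12) · 8³ = 60.3398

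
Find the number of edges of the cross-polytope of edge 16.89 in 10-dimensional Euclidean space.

f_1(10-orthoplex) = 2^2 · (10 choose 2) = 180.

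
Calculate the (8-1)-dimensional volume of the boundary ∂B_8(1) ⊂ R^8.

|∂B_8(1)| = π^4/3 ≈ 32.4697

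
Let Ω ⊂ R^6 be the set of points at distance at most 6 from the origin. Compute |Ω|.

Volume = π^{6/2}·(6)^6/Γ(4) = 7776·π^3 ≈ 241105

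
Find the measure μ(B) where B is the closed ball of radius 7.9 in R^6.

The n-ball volume is π^(n/2)·r^n/Γ(n/2+1). With n=6, r=7.9: V ≈ 1.25621e+06.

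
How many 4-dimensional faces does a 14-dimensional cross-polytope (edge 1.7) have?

f_4(14-orthoplex) = 2^5 · (14 choose 5) = 64064.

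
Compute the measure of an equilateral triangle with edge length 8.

Area = (√3/4) · 8² = 27.7128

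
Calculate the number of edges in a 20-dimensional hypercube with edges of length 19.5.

Each of the 2^20 = 1048576 vertices has degree 20; total edges = 20·2^20/2 = 10485760.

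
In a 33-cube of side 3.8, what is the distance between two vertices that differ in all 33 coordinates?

Diagonal = √33 · 3.8 ≈ 21.8293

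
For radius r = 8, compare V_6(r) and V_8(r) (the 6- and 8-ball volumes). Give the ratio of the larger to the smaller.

V_6(8) ≈ 1.35468e+06, V_8(8) ≈ 6.80939e+07. The 8-ball is larger by a factor of 50.27.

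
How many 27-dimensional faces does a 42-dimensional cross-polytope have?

Number of 27-faces = 2^(27+1) · C(42,27+1) = 268435456 · 52860229080 = 14189559697354260480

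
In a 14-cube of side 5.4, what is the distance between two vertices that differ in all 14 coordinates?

The space diagonal of an n-cube of side s is s√n. Here 5.4·√14 ≈ 20.2049.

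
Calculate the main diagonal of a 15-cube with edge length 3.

||(3,3,...,3)|| = √(15)·3 ≈ 11.619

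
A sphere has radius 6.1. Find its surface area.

S_3(6.1) = 2·π^(3/2)·(6.1)^2 / Γ(3/2) = 4πr² = 4π·(6.1)² ≈ 467.595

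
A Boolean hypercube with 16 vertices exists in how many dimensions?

2^n = 16 ⇒ n = log_2(16) = 4.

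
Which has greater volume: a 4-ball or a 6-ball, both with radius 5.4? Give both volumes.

V_4(5.4) ≈ 4196.09. V_6(5.4) ≈ 128133. The 6-ball is larger.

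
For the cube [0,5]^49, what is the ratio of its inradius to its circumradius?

r_in = 5/2 (half the side); r_out = 5√49/2 (half the diagonal). Ratio = 1/√49 ≈ 0.142857.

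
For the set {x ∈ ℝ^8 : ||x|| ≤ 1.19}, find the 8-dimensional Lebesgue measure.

V_8(1.19) = π^(8/2) · (1.19)^8 / Γ(8/2 + 1) ≈ 16.3216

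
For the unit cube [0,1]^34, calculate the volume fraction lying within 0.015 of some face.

The inner cube has side 1-2·0.015 = 0.97 and volume (0.97)^34 ≈ 0.355, so the shell holds 0.644991 of the volume.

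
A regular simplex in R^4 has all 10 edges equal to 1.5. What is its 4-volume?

V = (1.5^4 / 4!) · √((4+1) / 2^4) ≈ 0.117918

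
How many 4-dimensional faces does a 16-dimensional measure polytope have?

An n-cube has C(n,k)·2^(n-k) k-faces. Here C(16,4)·2^12 = 1820·4096 = 7454720.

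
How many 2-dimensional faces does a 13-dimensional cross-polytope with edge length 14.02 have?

Number of 2-faces = 2^(2+1) · C(13,2+1) = 8 · 286 = 2288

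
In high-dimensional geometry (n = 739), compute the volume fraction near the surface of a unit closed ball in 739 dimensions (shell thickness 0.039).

1 - (1-0.039)^739 ≈ 1 - 1.708e-13 ≈ (100 - 1.71e-11)%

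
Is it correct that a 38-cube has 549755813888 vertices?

False. The 38-cube has 2^38 = 274877906944 vertices.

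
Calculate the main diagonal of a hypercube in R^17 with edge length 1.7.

The space diagonal of an n-cube of side s is s√n. Here 1.7·√17 ≈ 7.00928.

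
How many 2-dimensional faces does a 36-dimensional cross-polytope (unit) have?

Each 2-face is the convex hull of 3 vertices, one chosen as ±e_i from each of 3 distinct axes: 2^3·C(36,3) = 57120.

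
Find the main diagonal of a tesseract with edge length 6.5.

Diagonal = √4 · 6.5 = 13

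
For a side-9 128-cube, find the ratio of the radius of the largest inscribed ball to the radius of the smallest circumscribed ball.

r_in = 9/2 (half the side); r_out = 9√128/2 (half the diagonal). Ratio = 1/√128 ≈ 0.0883883.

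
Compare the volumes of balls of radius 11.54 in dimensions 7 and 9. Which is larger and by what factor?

V_7(11.54) ≈ 1.28772e+08, V_9(11.54) ≈ 1.19721e+10. The 9-ball is larger by a factor of 92.97.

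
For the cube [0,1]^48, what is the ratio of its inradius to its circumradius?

For an n-cube of any side s, the inradius is s/2 and the circumradius is s√n/2, so the ratio is 1/√48 ≈ 0.144338.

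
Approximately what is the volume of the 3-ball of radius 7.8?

V_3(7.8) = π^(3/2) · (7.8)^3 / Γ(3/2 + 1) ≈ 1987.8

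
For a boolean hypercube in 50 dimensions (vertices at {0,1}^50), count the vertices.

Each vertex is a binary string of length 50, so there are 2^50 = 1125899906842624.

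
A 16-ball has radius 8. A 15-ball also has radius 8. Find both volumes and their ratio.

V_16(8) ≈ 6.62397e+13. V_15(8) ≈ 1.34208e+13. Ratio V_16/V_15 ≈ 4.936.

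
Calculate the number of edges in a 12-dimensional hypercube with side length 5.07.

The 12-cube has n·2^(n-1) = 12·2^11 = 12·2048 = 24576 edges.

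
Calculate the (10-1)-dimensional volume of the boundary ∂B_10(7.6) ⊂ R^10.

The surface area of an n-ball is 2π^(n/2) r^(n-1) / Γ(n/2). For n=10, r=7.6: 2.1572e+09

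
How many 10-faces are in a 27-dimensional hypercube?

Choose 10 of 27 axes to span the face (C(27,10) = 8436285 ways), then fix each of the remaining 17 coordinates at one of its two extreme values (2^17 = 131072 ways): 8436285·131072 = 1105760747520.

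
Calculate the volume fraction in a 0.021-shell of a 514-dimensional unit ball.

1 - (1-0.021)^514 ≈ 0.999982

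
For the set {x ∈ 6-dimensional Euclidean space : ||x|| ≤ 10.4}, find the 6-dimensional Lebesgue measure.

The n-ball volume is π^(n/2)·r^n/Γ(n/2+1). With n=6, r=10.4: V ≈ 6.53881e+06.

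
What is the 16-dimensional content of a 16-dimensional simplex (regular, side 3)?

V = (3^16 / 16!) · √((16+1) / 2^16) ≈ 3.31364e-08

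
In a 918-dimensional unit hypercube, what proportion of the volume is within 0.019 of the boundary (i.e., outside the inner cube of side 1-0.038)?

The inner cube has side 1-2·0.019 = 0.962 and volume (0.962)^918 ≈ 3.587e-16, so the shell holds 1 - 3.587e-16 of the volume.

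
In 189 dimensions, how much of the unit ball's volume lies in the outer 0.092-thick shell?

1 - (1-0.092)^189 ≈ 0.999999988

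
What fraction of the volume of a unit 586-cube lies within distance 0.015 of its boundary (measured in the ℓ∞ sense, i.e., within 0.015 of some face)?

Shell fraction = 1 - (1-0.03)^586 ≈ 0.9999999823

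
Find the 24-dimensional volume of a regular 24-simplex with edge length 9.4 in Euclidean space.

V = (9.4^24 / 24!) · √((24+1) / 2^24) ≈ 0.000445628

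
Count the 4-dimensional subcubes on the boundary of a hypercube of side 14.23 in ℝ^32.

Choose 4 of 32 axes to span the face (C(32,4) = 35960 ways), then fix each of the remaining 28 coordinates at one of its two extreme values (2^28 = 268435456 ways): 35960·268435456 = 9652938997760.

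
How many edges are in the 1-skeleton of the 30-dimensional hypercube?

Number of 1-faces = C(30,1)·2^(30-1) = 30·536870912 = 16106127360.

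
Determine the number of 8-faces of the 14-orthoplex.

Number of 8-faces = 2^(8+1) · C(14,8+1) = 512 · 2002 = 1025024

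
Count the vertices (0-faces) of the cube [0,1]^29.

Number of vertices = 2^29 = 536870912.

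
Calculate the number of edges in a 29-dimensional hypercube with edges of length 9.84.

An n-cube has n·2^(n-1) edges. With n = 29: 29·268435456 = 7784628224.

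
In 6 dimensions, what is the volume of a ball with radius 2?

V_6(2) = π^(6/2) · (2)^6 / Γ(6/2 + 1) = 32·π^3/3 ≈ 330.734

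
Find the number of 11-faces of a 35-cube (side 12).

f_11(35-cube) = (35 choose 11) · 2^24 = 6999889045094400.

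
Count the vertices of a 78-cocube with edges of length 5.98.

The vertices are ±e_1, ..., ±e_78, so there are 2·78 = 156.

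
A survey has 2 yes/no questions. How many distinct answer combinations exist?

An n-cube has 2^n vertices; for n = 2 that is 2^2 = 4.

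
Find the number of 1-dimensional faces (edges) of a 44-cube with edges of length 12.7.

Number of 1-faces = C(44,1)·2^(44-1) = 44·8796093022208 = 387028092977152.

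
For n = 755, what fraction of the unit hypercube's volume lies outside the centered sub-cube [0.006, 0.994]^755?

The inner cube has side 1-2·0.006 = 0.988 and volume (0.988)^755 ≈ 0.00011, so the shell holds 0.99989 of the volume.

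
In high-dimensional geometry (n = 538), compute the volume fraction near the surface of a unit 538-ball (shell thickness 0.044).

1 - (1-0.044)^538 ≈ 1 - 3.064e-11 ≈ (100 - 3.06e-09)%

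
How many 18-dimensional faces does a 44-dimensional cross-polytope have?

f_18(44-orthoplex) = 2^19 · (44 choose 19) = 738633439015600128.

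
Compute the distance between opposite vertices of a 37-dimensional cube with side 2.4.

The space diagonal of an n-cube of side s is s√n. Here 2.4·√37 ≈ 14.5986.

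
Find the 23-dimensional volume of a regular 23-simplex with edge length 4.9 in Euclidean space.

V_23 = √(24) · 4.9^23 / (23! · 2^(23/2)) ≈ 4.9009e-10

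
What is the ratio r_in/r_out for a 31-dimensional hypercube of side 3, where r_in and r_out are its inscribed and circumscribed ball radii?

r_in = 3/2 (half the side); r_out = 3√31/2 (half the diagonal). Ratio = 1/√31 ≈ 0.179605.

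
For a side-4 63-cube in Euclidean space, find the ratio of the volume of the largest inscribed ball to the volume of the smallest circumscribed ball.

V_in/V_out = n^(-n/2) = 63^(-63/2) ≈ 2.09302e-57.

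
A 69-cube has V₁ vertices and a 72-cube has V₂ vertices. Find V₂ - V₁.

V₁ = 2^69 = 590295810358705651712. V₂ = 2^72 = 4722366482869645213696. V₂ - V₁ = 4132070672510939561984.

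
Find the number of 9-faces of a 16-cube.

Number of 9-faces = C(16,9) · 2^(16-9) = 11440 · 128 = 1464320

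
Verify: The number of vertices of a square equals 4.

True. The 2-cube has 2^2 = 4 vertices.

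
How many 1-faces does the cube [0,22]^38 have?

Each of the 2^38 = 274877906944 vertices has degree 38; total edges = 38·2^38/2 = 5222680231936.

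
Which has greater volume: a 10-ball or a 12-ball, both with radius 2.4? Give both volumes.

V_10(2.4) ≈ 16168.9. V_12(2.4) ≈ 48764.3. The 12-ball is larger.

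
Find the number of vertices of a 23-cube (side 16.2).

Each vertex is a binary string of length 23, so there are 2^23 = 8388608.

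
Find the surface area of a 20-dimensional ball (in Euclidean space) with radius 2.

|∂B_20(2)| = 8192·π^10/2835 ≈ 270605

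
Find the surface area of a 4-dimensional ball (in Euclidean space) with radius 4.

The surface area of an n-ball is 2π^(n/2) r^(n-1) / Γ(n/2). For n=4, r=4: 128·π^2 ≈ 1263.31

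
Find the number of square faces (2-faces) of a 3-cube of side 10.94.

f_2(3-cube) = (3 choose 2) · 2^1 = 6.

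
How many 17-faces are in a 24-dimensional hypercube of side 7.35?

f_17(24-cube) = (24 choose 17) · 2^7 = 44301312.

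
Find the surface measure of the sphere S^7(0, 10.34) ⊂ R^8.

The surface area of an n-ball is 2π^(n/2) r^(n-1) / Γ(n/2). For n=8, r=10.34: 4.10319e+08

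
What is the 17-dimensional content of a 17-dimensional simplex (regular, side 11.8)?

For a regular n-simplex with edge a, V = (a^n / n!)·√((n+1)/2^n). With a=11.8, n=17: V ≈ 54.9297.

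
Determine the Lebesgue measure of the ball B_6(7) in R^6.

Volume = π^{6/2}·(7)^6/Γ(4) = 117649·π^3/6 ≈ 607976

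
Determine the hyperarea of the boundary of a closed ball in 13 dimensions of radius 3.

S = n·V_n(r)/r = 13·V_13(3)/3 (volume-to-surface relation), giving 2519424·π^6/385 ≈ 6.29129e+06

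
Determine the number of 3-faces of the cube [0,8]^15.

f_3(15-cube) = (15 choose 3) · 2^12 = 1863680.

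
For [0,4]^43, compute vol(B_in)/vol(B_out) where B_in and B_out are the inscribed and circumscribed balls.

V_in/V_out = n^(-n/2) = 43^(-43/2) ≈ 7.59326e-36.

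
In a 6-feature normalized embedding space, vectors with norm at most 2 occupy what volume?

V_6(2) = π^(6/2) · (2)^6 / Γ(6/2 + 1) = 32·π^3/3 ≈ 330.734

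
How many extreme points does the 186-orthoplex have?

The vertices are ±e_1, ..., ±e_186, so there are 2·186 = 372.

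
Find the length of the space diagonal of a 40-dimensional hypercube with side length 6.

d = √(6² + 6² + ... + 6²) [40 terms] = √(40·6²) = 6√40 ≈ 37.9473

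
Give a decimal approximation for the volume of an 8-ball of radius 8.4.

The n-ball volume is π^(n/2)·r^n/Γ(n/2+1). With n=8, r=8.4: V ≈ 1.00606e+08.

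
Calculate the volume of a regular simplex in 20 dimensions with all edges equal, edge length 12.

V = (12^20 / 20!) · √((20+1) / 2^20) ≈ 7.05196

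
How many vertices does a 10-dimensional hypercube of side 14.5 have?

Number of vertices = 2^10 = 1024.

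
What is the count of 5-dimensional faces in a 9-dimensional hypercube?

Choose 5 of 9 axes to span the face (C(9,5) = 126 ways), then fix each of the remaining 4 coordinates at one of its two extreme values (2^4 = 16 ways): 126·16 = 2016.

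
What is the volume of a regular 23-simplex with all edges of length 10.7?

V = (10.7^23 / 23!) · √((23+1) / 2^23) ≈ 0.0310165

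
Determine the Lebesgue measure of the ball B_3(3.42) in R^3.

V_3(3.42) = π^(3/2) · (3.42)^3 / Γ(3/2 + 1) ≈ 167.559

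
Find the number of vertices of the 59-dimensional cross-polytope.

An n-cross-polytope has 2n vertices; here n = 59, giving 118.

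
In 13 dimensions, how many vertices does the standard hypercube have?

Number of vertices = 2^13 = 8192.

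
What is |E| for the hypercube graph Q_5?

Each of the 2^5 = 32 vertices has degree 5; total edges = 5·2^5/2 = 80.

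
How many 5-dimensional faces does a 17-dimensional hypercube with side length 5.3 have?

Choose 5 of 17 axes to span the face (C(17,5) = 6188 ways), then fix each of the remaining 12 coordinates at one of its two extreme values (2^12 = 4096 ways): 6188·4096 = 25346048.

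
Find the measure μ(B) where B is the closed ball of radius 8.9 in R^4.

V_4(8.9) = π^(4/2) · (8.9)^4 / Γ(4/2 + 1) ≈ 30962.1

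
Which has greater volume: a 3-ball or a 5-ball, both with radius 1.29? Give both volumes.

V_3(1.29) ≈ 8.99203. V_5(1.29) ≈ 18.8039. The 5-ball is larger.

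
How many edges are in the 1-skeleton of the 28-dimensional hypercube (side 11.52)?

The 28-cube has n·2^(n-1) = 28·2^27 = 28·134217728 = 3758096384 edges.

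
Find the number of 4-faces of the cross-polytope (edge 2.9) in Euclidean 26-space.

An n-cross-polytope has 2^(k+1)·C(n,k+1) k-faces. Here 2^5·C(26,5) = 32·65780 = 2104960.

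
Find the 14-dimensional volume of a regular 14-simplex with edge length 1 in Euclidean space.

Volume = 1^14 · √(15/2^14) / 14! ≈ 3.47078e-13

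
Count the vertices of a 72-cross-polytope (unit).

An n-cross-polytope has 2n vertices; here n = 72, giving 144.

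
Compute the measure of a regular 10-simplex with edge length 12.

V_10 = √(11) · 12^10 / (10! · 2^(10/2)) ≈ 1768.46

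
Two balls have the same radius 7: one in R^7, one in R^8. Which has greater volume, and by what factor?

V_7(7) ≈ 3.89105e+06, V_8(7) ≈ 2.33977e+07. The 8-ball is larger by a factor of 6.013.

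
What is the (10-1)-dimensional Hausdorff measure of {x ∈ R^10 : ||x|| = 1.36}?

S = n·V_n(r)/r = 10·V_10(1.36)/1.36 (volume-to-surface relation), giving 405.899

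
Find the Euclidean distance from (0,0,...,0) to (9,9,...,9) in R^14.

d = √(9² + 9² + ... + 9²) [14 terms] = √(14·9²) = 9√14 ≈ 33.6749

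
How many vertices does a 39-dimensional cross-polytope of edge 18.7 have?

An n-cross-polytope has 2n vertices; here n = 39, giving 78.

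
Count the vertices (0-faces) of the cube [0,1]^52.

The 52-cube has 2^52 = 4503599627370496 vertices.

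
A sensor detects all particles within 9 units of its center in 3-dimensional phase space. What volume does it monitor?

V = 972·π ≈ 3053.63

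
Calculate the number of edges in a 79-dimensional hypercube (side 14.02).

The 79-cube has n·2^(n-1) = 79·2^78 = 79·302231454903657293676544 = 23876284937388926200446976 edges.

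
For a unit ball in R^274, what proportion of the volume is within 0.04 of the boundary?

V(inner)/V(outer) = ((1-0.04)/1)^274 ≈ 1.388e-05, so the shell fraction is 0.999986.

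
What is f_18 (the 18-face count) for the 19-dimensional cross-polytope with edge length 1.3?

Number of 18-faces = 2^(18+1) · C(19,18+1) = 524288 · 1 = 524288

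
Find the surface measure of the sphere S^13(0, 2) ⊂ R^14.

The surface area of an n-ball is 2π^(n/2) r^(n-1) / Γ(n/2). For n=14, r=2: 1024·π^7/45 ≈ 68728.5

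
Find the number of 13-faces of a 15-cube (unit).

Choose 13 of 15 axes to span the face (C(15,13) = 105 ways), then fix each of the remaining 2 coordinates at one of its two extreme values (2^2 = 4 ways): 105·4 = 420.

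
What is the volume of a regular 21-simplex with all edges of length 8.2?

For a regular n-simplex with edge a, V = (a^n / n!)·√((n+1)/2^n). With a=8.2, n=21: V ≈ 0.000982072.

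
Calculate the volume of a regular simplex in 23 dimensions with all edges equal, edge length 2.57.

Volume = 2.57^23 · √(24/2^23) / 23! ≈ 1.7548e-16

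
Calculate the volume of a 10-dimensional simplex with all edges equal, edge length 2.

V_10 = √(11) · 2^10 / (10! · 2^(10/2)) ≈ 2.92471e-05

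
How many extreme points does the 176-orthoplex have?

An n-cross-polytope has 2n vertices; here n = 176, giving 352.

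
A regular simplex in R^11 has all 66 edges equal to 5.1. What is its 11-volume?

Volume = 5.1^11 · √(12/2^11) / 11! ≈ 0.116424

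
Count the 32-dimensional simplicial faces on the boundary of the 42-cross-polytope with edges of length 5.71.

An n-cross-polytope has 2^(k+1)·C(n,k+1) k-faces. Here 2^33·C(42,33) = 8589934592·445891810 = 3830181483008491520.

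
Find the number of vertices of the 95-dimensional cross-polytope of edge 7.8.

The 95-dimensional cross-polytope has 2n = 2·95 = 190 vertices.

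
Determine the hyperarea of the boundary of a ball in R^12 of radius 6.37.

S_12(6.37) = 2·π^(12/2)·(6.37)^11 / Γ(12/2) ≈ 1.12275e+10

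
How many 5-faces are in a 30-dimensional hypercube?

Number of 5-faces = C(30,5) · 2^(30-5) = 142506 · 33554432 = 4781707886592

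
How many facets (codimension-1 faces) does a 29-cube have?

f_28(29-cube) = (29 choose 28) · 2^1 = 58.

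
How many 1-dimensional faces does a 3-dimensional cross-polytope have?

Each 1-face is the convex hull of 2 vertices, one chosen as ±e_i from each of 2 distinct axes: 2^2·C(3,2) = 12.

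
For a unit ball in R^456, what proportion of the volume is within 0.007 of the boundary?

1 - (1-0.007)^456 ≈ 0.959369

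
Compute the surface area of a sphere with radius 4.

The surface area of an n-ball is 2π^(n/2) r^(n-1) / Γ(n/2). For n=3, r=4: 4πr² = 4π·(4)² ≈ 201.062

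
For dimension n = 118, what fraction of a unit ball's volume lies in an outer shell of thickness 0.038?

1 - (1-0.038)^118 ≈ 0.989657 ≈ 98.97%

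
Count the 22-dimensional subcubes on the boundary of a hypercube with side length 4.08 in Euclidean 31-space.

f_22(31-cube) = (31 choose 22) · 2^9 = 10321958400.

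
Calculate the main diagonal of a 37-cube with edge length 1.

||(1,1,...,1)|| = √(37)·1 ≈ 6.08276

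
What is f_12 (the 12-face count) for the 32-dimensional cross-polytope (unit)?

Number of 12-faces = 2^(12+1) · C(32,12+1) = 8192 · 347373600 = 2845684531200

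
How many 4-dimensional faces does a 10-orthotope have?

f_4(10-cube) = (10 choose 4) · 2^6 = 13440.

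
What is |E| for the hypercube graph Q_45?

The 45-cube has n·2^(n-1) = 45·2^44 = 45·17592186044416 = 791648371998720 edges.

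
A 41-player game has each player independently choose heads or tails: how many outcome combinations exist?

Number of vertices = 2^41 = 2199023255552.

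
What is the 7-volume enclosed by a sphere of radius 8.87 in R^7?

The n-ball volume is π^(n/2)·r^n/Γ(n/2+1). With n=7, r=8.87: V ≈ 2.04101e+07.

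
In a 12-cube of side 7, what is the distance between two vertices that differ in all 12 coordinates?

d = √(7² + 7² + ... + 7²) [12 terms] = √(12·7²) = 7√12 ≈ 24.2487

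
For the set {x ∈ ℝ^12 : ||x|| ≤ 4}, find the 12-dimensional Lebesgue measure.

The n-ball volume is π^(n/2)·r^n/Γ(n/2+1). With n=12, r=4: V = 1048576·π^6/45 ≈ 2.2402e+07.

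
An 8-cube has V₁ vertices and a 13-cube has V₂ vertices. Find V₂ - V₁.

V₁ = 2^8 = 256. V₂ = 2^13 = 8192. V₂ - V₁ = 7936.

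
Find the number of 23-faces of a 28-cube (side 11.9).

Choose 23 of 28 axes to span the face (C(28,23) = 98280 ways), then fix each of the remaining 5 coordinates at one of its two extreme values (2^5 = 32 ways): 98280·32 = 3144960.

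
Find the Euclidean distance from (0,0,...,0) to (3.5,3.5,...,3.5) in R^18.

Diagonal = √18 · 3.5 ≈ 14.8492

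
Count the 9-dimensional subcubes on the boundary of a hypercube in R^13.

Choose 9 of 13 axes to span the face (C(13,9) = 715 ways), then fix each of the remaining 4 coordinates at one of its two extreme values (2^4 = 16 ways): 715·16 = 11440.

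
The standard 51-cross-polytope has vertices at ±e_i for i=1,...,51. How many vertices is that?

The vertices are ±e_1, ..., ±e_51, so there are 2·51 = 102.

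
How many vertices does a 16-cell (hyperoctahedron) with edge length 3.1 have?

The 4-dimensional cross-polytope has 2n = 2·4 = 8 vertices.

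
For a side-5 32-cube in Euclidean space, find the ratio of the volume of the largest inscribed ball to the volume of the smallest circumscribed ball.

V_in/V_out = n^(-n/2) = 32^(-32/2) ≈ 8.27181e-25.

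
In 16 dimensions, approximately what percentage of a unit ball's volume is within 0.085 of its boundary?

1 - (1-0.085)^16 ≈ 0.7586 ≈ 75.86%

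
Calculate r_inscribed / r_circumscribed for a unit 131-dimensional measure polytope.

Ratio = (s/2)/(s√131/2) = 131^(-1/2) ≈ 0.0873704.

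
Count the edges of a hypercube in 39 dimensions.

An n-cube has n·2^(n-1) edges. With n = 39: 39·274877906944 = 10720238370816.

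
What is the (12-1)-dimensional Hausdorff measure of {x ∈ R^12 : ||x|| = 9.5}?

S = n·V_n(r)/r = 12·V_12(9.5)/9.5 (volume-to-surface relation), giving 116490258898219·π^6/122880 ≈ 9.11397e+11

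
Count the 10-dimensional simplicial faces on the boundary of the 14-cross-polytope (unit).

Number of 10-faces = 2^(10+1) · C(14,10+1) = 2048 · 364 = 745472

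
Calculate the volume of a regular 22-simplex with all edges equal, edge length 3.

V = (3^22 / 22!) · √((22+1) / 2^22) ≈ 6.53785e-14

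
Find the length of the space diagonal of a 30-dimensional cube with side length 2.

The space diagonal of an n-cube of side s is s√n. Here 2·√30 ≈ 10.9545.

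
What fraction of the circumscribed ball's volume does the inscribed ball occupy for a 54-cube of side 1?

V_in / V_out = (r_in/r_out)^54 = (1/√54)^54 = 54^(-54/2) ≈ 1.68023e-47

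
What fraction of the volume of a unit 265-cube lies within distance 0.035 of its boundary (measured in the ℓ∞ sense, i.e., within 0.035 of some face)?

1 - (1 - 2·0.035)^265 = 1 - 0.93^265 ≈ 0.9999999956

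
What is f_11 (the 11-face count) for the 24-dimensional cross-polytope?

An n-cross-polytope has 2^(k+1)·C(n,k+1) k-faces. Here 2^12·C(24,12) = 4096·2704156 = 11076222976.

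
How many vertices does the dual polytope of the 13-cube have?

Number of vertices = 2n = 26.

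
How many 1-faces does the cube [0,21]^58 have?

An n-cube has n·2^(n-1) edges. With n = 58: 58·144115188075855872 = 8358680908399640576.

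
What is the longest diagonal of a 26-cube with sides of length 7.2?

The space diagonal of an n-cube of side s is s√n. Here 7.2·√26 ≈ 36.7129.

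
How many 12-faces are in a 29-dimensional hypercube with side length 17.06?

Choose 12 of 29 axes to span the face (C(29,12) = 51895935 ways), then fix each of the remaining 17 coordinates at one of its two extreme values (2^17 = 131072 ways): 51895935·131072 = 6802103992320.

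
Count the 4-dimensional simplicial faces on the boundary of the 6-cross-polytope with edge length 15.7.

Number of 4-faces = 2^(4+1) · C(6,4+1) = 32 · 6 = 192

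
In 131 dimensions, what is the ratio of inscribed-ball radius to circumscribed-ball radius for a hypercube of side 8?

For an n-cube of any side s, the inradius is s/2 and the circumradius is s√n/2, so the ratio is 1/√131 ≈ 0.0873704.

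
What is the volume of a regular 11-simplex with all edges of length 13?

V_11 = √(12) · 13^11 / (11! · 2^(11/2)) ≈ 3436.74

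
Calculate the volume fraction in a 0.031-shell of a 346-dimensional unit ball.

1 - (1-0.031)^346 ≈ 0.999981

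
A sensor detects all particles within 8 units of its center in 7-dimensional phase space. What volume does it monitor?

V = 33554432·π^3/105 ≈ 9.90855e+06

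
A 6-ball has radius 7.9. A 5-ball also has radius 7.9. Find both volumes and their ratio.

V_6(7.9) ≈ 1.25621e+06. V_5(7.9) ≈ 161970. Ratio V_6/V_5 ≈ 7.756.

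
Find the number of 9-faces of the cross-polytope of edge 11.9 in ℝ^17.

f_9(17-orthoplex) = 2^10 · (17 choose 10) = 19914752.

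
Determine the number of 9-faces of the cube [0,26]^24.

Number of 9-faces = C(24,9) · 2^(24-9) = 1307504 · 32768 = 42844291072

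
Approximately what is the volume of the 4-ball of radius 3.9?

V_4(3.9) = π^(4/2) · (3.9)^4 / Γ(4/2 + 1) ≈ 1141.64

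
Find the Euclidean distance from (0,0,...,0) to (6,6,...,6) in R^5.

The space diagonal of an n-cube of side s is s√n. Here 6·√5 ≈ 13.4164.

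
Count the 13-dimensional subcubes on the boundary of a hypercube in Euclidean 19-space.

Number of 13-faces = C(19,13) · 2^(19-13) = 27132 · 64 = 1736448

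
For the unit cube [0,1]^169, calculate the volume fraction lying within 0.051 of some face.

Shell fraction = 1 - (1-0.102)^169 ≈ 0.9999999873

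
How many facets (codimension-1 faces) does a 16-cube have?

f_15(16-cube) = (16 choose 15) · 2^1 = 32.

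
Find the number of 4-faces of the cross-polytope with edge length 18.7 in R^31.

f_4(31-orthoplex) = 2^5 · (31 choose 5) = 5437152.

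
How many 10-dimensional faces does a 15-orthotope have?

An n-cube has C(n,k)·2^(n-k) k-faces. Here C(15,10)·2^5 = 3003·32 = 96096.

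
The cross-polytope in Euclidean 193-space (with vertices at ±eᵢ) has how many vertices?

Number of vertices = 2n = 386.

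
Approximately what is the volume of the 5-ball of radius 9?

The n-ball volume is π^(n/2)·r^n/Γ(n/2+1). With n=5, r=9: V = 157464·π^2/5 ≈ 310821.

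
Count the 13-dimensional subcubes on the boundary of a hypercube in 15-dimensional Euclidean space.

An n-cube has C(n,k)·2^(n-k) k-faces. Here C(15,13)·2^2 = 105·4 = 420.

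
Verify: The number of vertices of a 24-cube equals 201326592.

False. The 24-cube has 2^24 = 16777216 vertices.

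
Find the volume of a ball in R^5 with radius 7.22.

The n-ball volume is π^(n/2)·r^n/Γ(n/2+1). With n=5, r=7.22: V ≈ 103272.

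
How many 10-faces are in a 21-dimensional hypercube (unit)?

Choose 10 of 21 axes to span the face (C(21,10) = 352716 ways), then fix each of the remaining 11 coordinates at one of its two extreme values (2^11 = 2048 ways): 352716·2048 = 722362368.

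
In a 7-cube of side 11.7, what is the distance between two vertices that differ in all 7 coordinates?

Diagonal = √7 · 11.7 ≈ 30.9553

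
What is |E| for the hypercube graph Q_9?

The 9-cube has n·2^(n-1) = 9·2^8 = 9·256 = 2304 edges.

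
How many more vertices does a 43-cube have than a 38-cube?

The 43-cube has 2^43 = 8796093022208 vertices. The 38-cube has 2^38 = 274877906944 vertices. Difference: 8796093022208 - 274877906944 = 8521215115264.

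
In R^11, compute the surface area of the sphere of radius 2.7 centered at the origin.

S = n·V_n(r)/r = 11·V_11(2.7)/2.7 (volume-to-surface relation), giving 426712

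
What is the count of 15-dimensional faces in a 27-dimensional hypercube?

An n-cube has C(n,k)·2^(n-k) k-faces. Here C(27,15)·2^12 = 17383860·4096 = 71204290560.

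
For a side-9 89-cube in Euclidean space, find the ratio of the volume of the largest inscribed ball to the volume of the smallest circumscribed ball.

V_in / V_out = (r_in/r_out)^89 = (1/√89)^89 = 89^(-89/2) ≈ 1.78708e-87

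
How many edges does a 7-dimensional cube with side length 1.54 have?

Number of 1-faces = C(7,1)·2^(7-1) = 7·64 = 448.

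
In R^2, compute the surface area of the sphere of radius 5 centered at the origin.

S_2(5) = 2·π^(2/2)·(5)^1 / Γ(2/2) = 2πr = 2π·5 ≈ 31.4159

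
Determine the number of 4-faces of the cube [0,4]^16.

Choose 4 of 16 axes to span the face (C(16,4) = 1820 ways), then fix each of the remaining 12 coordinates at one of its two extreme values (2^12 = 4096 ways): 1820·4096 = 7454720.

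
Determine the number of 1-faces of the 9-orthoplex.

f_1(9-orthoplex) = 2^2 · (9 choose 2) = 144.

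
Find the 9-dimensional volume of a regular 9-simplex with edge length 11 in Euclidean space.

V = (11^9 / 9!) · √((9+1) / 2^9) ≈ 908.105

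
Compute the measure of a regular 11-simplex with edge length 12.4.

For a regular n-simplex with edge a, V = (a^n / n!)·√((n+1)/2^n). With a=12.4, n=11: V ≈ 2043.66.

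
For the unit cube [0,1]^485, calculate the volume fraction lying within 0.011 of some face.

1 - (1 - 2·0.011)^485 = 1 - 0.978^485 ≈ 0.999979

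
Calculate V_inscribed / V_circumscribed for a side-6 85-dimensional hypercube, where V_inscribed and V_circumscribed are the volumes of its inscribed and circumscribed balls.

Volume scales as r^n, and r_in/r_out = 1/√85, giving (1/√85)^85 ≈ 9.99299e-83.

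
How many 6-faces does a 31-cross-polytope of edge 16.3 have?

Number of 6-faces = 2^(6+1) · C(31,6+1) = 128 · 2629575 = 336585600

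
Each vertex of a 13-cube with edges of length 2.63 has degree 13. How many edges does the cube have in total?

The 13-cube has n·2^(n-1) = 13·2^12 = 13·4096 = 53248 edges.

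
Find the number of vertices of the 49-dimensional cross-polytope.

Number of vertices = 2n = 98.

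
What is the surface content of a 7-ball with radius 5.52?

S_7(5.52) = 2·π^(7/2)·(5.52)^6 / Γ(7/2) ≈ 935649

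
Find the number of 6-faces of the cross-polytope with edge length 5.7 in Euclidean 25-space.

f_6(25-orthoplex) = 2^7 · (25 choose 7) = 61529600.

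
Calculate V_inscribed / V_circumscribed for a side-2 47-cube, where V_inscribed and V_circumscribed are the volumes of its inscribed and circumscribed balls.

V_in / V_out = (r_in/r_out)^47 = (1/√47)^47 = 47^(-47/2) ≈ 5.07809e-40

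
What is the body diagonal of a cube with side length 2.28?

||(2.28,2.28,...,2.28)|| = √(3)·2.28 ≈ 3.94908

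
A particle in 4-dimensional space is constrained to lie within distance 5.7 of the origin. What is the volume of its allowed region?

Volume = π^{4/2}·(5.7)^4/Γ(3) ≈ 5209.18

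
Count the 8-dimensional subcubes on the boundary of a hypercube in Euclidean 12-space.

f_8(12-cube) = (12 choose 8) · 2^4 = 7920.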